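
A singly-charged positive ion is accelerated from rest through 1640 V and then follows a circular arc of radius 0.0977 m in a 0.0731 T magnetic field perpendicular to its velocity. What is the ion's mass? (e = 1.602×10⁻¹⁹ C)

m ≈ 2.49×10⁻²⁷ kg

Combine |q|V = ½mv² and r = mv/(|q|B): eliminate v to get m = qB²r²/(2V).
m = (1.602×10⁻¹⁹)(0.0731)²(0.0977)²/(2·1640) ≈ 2.49×10⁻²⁷ kg.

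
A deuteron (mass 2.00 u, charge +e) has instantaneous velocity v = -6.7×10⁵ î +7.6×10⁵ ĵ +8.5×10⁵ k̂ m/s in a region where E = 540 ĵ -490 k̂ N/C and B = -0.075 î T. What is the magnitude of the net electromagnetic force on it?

|F| ≈ 1.36×10⁻¹⁴ N

v×B = (0, -6.38×10⁴, 5.70×10⁴) N/C.
E + v×B = (0, -6.32×10⁴, 5.65×10⁴) N/C.
F = q(E + v×B) = (1.602×10⁻¹⁹ C)·(0, -6.32×10⁴, 5.65×10⁴) = (0, -1.01×10⁻¹⁴, 9.05×10⁻¹⁵) N.
|F| = 1.36×10⁻¹⁴ N.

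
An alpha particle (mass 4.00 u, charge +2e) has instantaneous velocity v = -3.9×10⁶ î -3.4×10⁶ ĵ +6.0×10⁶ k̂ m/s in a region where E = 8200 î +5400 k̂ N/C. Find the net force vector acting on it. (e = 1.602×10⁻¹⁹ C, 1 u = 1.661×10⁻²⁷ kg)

Only an electric field acts, so F = qE = (3.204×10⁻¹⁹ C)·(8200, 0, 5400) = (2.63×10⁻¹⁵, 0, 1.73×10⁻¹⁵) N.

F ≈ (2.63×10⁻¹⁵, 0, 1.73×10⁻¹⁵) N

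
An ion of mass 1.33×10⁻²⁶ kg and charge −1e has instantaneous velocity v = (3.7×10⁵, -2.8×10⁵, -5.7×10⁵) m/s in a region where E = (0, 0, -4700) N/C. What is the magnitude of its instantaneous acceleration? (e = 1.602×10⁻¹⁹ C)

Only an electric field acts, so F = qE = (−1.602×10⁻¹⁹ C)·(0, 0, -4700) = (0, 0, 7.53×10⁻¹⁶) N.
|a| = |F|/m = 7.529×10⁻¹⁶/1.33×10⁻²⁶ ≈ 5.66×10¹⁰ m/s².

|a| ≈ 5.66×10¹⁰ m/s²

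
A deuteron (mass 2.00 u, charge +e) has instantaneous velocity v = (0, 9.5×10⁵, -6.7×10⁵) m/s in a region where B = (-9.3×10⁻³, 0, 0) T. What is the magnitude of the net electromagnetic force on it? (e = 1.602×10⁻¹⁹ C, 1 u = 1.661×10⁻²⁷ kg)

|F| ≈ 1.73×10⁻¹⁵ N

v×B = (0, 6230, 8840) N/C.
F = q v×B = (1.602×10⁻¹⁹ C)·(0, 6230, 8840) = (0, 9.98×10⁻¹⁶, 1.42×10⁻¹⁵) N.
|F| = 1.73×10⁻¹⁵ N.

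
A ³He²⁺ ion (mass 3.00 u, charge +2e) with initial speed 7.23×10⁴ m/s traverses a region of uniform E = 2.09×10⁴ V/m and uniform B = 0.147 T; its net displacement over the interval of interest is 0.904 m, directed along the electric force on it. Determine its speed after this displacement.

B does no work; ΔKE = |q|E d.
½mv_f² = ½mv₀² + |q|Ed = ½(4.983×10⁻²⁷)(7.23×10⁴)² + (3.204×10⁻¹⁹)(2.09×10⁴)(0.904) ≈ 1.302×10⁻¹⁷ J + 6.054×10⁻¹⁵ J ≈ 6.067×10⁻¹⁵ J.
v_f = √(2·6.067×10⁻¹⁵/4.983×10⁻²⁷) ≈ 1.56×10⁶ m/s.

v_f ≈ 1.56×10⁶ m/s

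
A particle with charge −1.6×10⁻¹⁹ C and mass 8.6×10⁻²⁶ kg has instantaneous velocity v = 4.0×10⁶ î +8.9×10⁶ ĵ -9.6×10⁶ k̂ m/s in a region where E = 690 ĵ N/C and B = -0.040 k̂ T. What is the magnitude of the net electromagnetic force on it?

v×B = (-3.56×10⁵, 1.60×10⁵, 0) N/C.
E + v×B = (-3.56×10⁵, 1.61×10⁵, 0) N/C.
F = q(E + v×B) = (−1.6×10⁻¹⁹ C)·(-3.56×10⁵, 1.61×10⁵, 0) = (5.70×10⁻¹⁴, -2.57×10⁻¹⁴, 0) N.
|F| = 6.25×10⁻¹⁴ N.

|F| ≈ 6.25×10⁻¹⁴ N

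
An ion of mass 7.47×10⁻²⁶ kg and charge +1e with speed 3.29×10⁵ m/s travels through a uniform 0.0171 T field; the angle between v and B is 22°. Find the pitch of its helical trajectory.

v∥ = v cosθ = 3.29×10⁵·cos22° ≈ 3.050×10⁵ m/s.
T = 2πm/(|q|B) = 2π(7.47×10⁻²⁶)/((1.602×10⁻¹⁹)(0.0171)) ≈ 1.713×10⁻⁴ s.
pitch = v∥ T = (3.050×10⁵)(1.713×10⁻⁴) ≈ 52.3 m.

p ≈ 52.3 m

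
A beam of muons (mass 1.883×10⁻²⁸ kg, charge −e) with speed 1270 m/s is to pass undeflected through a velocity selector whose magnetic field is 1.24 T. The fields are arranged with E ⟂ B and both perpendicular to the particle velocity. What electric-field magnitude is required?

E = 1570 V/m

For straight-line motion qE = qvB, so E = vB.
E = 1270 × 1.24 = 1570 V/m.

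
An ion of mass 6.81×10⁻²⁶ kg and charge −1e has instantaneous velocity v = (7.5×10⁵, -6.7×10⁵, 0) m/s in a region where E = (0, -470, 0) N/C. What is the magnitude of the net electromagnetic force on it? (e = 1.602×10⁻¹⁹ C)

Only an electric field acts, so F = qE = (−1.602×10⁻¹⁹ C)·(0, -470, 0) = (0, 7.53×10⁻¹⁷, 0) N.
|F| = 7.53×10⁻¹⁷ N.

|F| ≈ 7.53×10⁻¹⁷ N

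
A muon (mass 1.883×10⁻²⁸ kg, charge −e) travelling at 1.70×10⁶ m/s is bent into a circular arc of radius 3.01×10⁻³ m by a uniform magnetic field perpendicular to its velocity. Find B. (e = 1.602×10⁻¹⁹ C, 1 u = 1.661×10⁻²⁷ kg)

From |q|vB = mv²/r, B = mv/(|q|r).
B = (1.883×10⁻²⁸)(1.70×10⁶)/((1.602×10⁻¹⁹)(3.01×10⁻³)) ≈ 0.664 T.

B ≈ 0.664 T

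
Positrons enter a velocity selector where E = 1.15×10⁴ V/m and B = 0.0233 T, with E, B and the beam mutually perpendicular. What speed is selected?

Straight-line motion ⇒ electric and magnetic forces cancel, so E = vB.
v = E/B = 1.15×10⁴/0.0233 = 4.94×10⁵ m/s.

v = 4.94×10⁵ m/s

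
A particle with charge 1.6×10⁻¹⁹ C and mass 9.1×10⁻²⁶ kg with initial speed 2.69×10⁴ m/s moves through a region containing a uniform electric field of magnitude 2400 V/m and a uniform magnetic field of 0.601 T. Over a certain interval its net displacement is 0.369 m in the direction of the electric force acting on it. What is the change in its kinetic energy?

ΔKE ≈ 1.42×10⁻¹⁶ J

The magnetic force is always ⟂ v and does no work; only the electric force changes KE.
ΔKE = F_E · d = |q|E d = (1.6×10⁻¹⁹)(2400)(0.369) ≈ 1.42×10⁻¹⁶ J.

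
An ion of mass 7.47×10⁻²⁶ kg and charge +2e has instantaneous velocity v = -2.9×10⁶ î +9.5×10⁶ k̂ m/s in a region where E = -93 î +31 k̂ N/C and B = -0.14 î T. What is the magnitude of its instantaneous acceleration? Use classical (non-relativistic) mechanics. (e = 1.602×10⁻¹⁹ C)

|a| ≈ 5.70×10¹² m/s²

v×B = (0, -1.33×10⁶, 0) N/C.
E + v×B = (-93.0, -1.33×10⁶, 31.0) N/C.
F = q(E + v×B) = (3.204×10⁻¹⁹ C)·(-93.0, -1.33×10⁶, 31.0) = (-2.98×10⁻¹⁷, -4.26×10⁻¹³, 9.93×10⁻¹⁸) N.
|a| = |F|/m = 4.261×10⁻¹³/7.47×10⁻²⁶ ≈ 5.70×10¹² m/s².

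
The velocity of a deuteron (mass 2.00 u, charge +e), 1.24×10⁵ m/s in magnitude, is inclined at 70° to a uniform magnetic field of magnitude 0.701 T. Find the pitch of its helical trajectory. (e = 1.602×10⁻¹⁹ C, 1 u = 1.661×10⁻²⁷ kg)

v∥ = v cosθ = 1.24×10⁵·cos70° ≈ 4.241×10⁴ m/s.
T = 2πm/(|q|B) = 2π(3.322×10⁻²⁷)/((1.602×10⁻¹⁹)(0.701)) ≈ 1.859×10⁻⁷ s.
pitch = v∥ T = (4.241×10⁴)(1.859×10⁻⁷) ≈ 7.88×10⁻³ m.

p ≈ 7.88×10⁻³ m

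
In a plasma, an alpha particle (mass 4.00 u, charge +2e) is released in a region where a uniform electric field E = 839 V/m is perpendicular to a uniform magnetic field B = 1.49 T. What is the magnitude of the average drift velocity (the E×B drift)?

In crossed fields the guiding centre drifts at v_d = |E×B|/B² = E/B, independent of charge and mass.
v_d = 839/1.49 = 563 m/s.

v_d ≈ 563 m/s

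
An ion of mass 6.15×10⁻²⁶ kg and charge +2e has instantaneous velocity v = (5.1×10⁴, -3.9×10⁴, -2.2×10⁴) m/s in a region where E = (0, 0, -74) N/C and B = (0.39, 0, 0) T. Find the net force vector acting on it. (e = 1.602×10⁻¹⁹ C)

v×B = (0, -8580, 1.52×10⁴) N/C.
E + v×B = (0, -8580, 1.51×10⁴) N/C.
F = q(E + v×B) = (3.204×10⁻¹⁹ C)·(0, -8580, 1.51×10⁴) = (0, -2.75×10⁻¹⁵, 4.85×10⁻¹⁵) N.

F ≈ (0, -2.75×10⁻¹⁵, 4.85×10⁻¹⁵) N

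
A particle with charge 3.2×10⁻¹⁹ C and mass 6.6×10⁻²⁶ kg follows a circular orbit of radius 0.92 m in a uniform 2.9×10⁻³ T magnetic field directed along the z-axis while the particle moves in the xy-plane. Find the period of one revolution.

T ≈ 4.5×10⁻⁴ s

The cyclotron period depends only on m, q, B: T = 2πm/(|q|B).
T = 2π(6.6×10⁻²⁶)/((3.2×10⁻¹⁹)(2.9×10⁻³)) ≈ 4.5×10⁻⁴ s.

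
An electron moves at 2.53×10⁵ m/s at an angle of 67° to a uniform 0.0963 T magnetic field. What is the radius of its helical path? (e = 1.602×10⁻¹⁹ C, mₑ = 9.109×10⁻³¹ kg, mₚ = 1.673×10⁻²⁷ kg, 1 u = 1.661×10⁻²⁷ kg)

v⊥ = v sinθ = 2.53×10⁵·sin67° ≈ 2.329×10⁵ m/s.
r = m v⊥/(|q|B) = (9.109×10⁻³¹)(2.329×10⁵)/((1.602×10⁻¹⁹)(0.0963)) ≈ 1.38×10⁻⁵ m.

r ≈ 1.38×10⁻⁵ m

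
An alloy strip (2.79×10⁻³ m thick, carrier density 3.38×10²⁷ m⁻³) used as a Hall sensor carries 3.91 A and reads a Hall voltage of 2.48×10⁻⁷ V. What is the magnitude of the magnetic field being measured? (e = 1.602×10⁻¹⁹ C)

B ≈ 0.0958 T

From V_H = IB/(n e t), B = V_H n e t / I.
B = (2.48×10⁻⁷)(3.38×10²⁷)(1.602×10⁻¹⁹)(2.79×10⁻³)/3.91 ≈ 0.0958 T.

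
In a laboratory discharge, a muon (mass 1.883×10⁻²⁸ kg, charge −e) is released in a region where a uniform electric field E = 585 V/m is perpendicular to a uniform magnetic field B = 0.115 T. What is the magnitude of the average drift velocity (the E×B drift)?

v_d ≈ 5090 m/s

The steady drift has the magnetic force balancing the electric force, so v_d = E/B.
v_d = 585/0.115 = 5090 m/s.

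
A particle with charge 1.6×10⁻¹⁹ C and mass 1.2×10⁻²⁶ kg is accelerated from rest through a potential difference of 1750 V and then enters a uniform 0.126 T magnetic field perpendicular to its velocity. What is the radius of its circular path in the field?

r ≈ 0.129 m

Acceleration: |q|V = ½mv² ⇒ v = √(2|q|V/m) = √(2·1.6×10⁻¹⁹·1750/1.2×10⁻²⁶) ≈ 2.160×10⁵ m/s.
In the field: r = mv/(|q|B) = (1.2×10⁻²⁶)(2.160×10⁵)/((1.6×10⁻¹⁹)(0.126)) ≈ 0.129 m.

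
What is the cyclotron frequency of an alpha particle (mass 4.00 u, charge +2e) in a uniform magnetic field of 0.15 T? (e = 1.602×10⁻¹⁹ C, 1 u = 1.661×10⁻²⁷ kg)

f ≈ 1.2×10⁶ Hz

f = |q|B/(2πm).
f = (3.204×10⁻¹⁹)(0.15)/(2π·6.644×10⁻²⁷) ≈ 1.2×10⁶ Hz.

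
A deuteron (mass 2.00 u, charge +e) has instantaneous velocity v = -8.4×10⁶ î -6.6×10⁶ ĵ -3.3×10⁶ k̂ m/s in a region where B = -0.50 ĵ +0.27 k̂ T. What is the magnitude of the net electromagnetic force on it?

v×B = (-3.43×10⁶, 2.27×10⁶, 4.20×10⁶) N/C.
F = q v×B = (1.602×10⁻¹⁹ C)·(-3.43×10⁶, 2.27×10⁶, 4.20×10⁶) = (-5.50×10⁻¹³, 3.63×10⁻¹³, 6.73×10⁻¹³) N.
|F| = 9.42×10⁻¹³ N.

|F| ≈ 9.42×10⁻¹³ N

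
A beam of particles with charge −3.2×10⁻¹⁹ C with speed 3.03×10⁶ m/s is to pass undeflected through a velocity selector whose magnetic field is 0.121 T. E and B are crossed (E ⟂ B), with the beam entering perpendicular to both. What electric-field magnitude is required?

For straight-line motion qE = qvB, so E = vB.
E = 3.03×10⁶ × 0.121 = 3.67×10⁵ V/m.

E = 3.67×10⁵ V/m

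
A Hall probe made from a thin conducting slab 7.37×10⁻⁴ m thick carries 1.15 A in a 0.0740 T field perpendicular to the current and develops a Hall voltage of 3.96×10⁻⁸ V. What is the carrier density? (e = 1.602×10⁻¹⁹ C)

n ≈ 1.82×10²⁸ m⁻³

From V_H = IB/(n e t), n = IB/(V_H e t).
n = (1.15)(0.0740)/((3.96×10⁻⁸)(1.602×10⁻¹⁹)(7.37×10⁻⁴)) ≈ 1.82×10²⁸ m⁻³.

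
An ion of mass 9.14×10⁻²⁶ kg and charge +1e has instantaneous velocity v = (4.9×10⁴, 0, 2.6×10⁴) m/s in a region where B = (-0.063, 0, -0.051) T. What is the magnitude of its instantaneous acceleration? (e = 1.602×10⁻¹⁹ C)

|a| ≈ 1.51×10⁹ m/s²

v×B = (0, 861, 0) N/C.
F = q v×B = (1.602×10⁻¹⁹ C)·(0, 861, 0) = (0, 1.38×10⁻¹⁶, 0) N.
|a| = |F|/m = 1.379×10⁻¹⁶/9.14×10⁻²⁶ ≈ 1.51×10⁹ m/s².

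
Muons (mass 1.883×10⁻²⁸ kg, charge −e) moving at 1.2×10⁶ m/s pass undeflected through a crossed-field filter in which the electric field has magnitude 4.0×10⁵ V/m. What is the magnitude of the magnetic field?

Balance of forces in the selector: qE = qvB ⇒ B = E/v.
B = 4.0×10⁵/1.2×10⁶ = 0.33 T.

B = 0.33 T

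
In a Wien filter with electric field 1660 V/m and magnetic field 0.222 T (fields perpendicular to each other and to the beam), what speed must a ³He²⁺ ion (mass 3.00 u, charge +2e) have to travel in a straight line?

v = 7480 m/s

For undeflected motion the electric and magnetic forces balance: qE = qvB.
v = E/B = 1660/0.222 = 7480 m/s.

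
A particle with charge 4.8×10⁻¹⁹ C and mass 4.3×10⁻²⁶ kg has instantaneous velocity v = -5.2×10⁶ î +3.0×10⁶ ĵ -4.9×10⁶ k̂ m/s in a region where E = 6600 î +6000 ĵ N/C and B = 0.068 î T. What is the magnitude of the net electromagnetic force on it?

|F| ≈ 1.85×10⁻¹³ N

v×B = (0, -3.33×10⁵, -2.04×10⁵) N/C.
E + v×B = (6600, -3.27×10⁵, -2.04×10⁵) N/C.
F = q(E + v×B) = (4.8×10⁻¹⁹ C)·(6600, -3.27×10⁵, -2.04×10⁵) = (3.17×10⁻¹⁵, -1.57×10⁻¹³, -9.79×10⁻¹⁴) N.
|F| = 1.85×10⁻¹³ N.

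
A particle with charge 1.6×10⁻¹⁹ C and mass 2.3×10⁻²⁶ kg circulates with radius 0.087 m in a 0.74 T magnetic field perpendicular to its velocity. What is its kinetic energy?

KE ≈ 1.4×10⁴ eV

v = |q|Br/m, then KE = ½mv² = (qBr)²/(2m).
v = (1.6×10⁻¹⁹)(0.74)(0.087)/2.3×10⁻²⁶ ≈ 4.479×10⁵ m/s.
KE = ½(2.3×10⁻²⁶)(4.479×10⁵)² ≈ 2.3×10⁻¹⁵ J = 1.4×10⁴ eV.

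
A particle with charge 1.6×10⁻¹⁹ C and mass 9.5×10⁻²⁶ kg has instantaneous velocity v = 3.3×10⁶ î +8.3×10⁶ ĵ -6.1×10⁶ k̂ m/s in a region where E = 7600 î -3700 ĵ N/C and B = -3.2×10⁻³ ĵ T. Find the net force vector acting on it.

F ≈ (-1.91×10⁻¹⁵, -5.92×10⁻¹⁶, -1.69×10⁻¹⁵) N

v×B = (-1.95×10⁴, 0, -1.06×10⁴) N/C.
E + v×B = (-1.19×10⁴, -3700, -1.06×10⁴) N/C.
F = q(E + v×B) = (1.6×10⁻¹⁹ C)·(-1.19×10⁴, -3700, -1.06×10⁴) = (-1.91×10⁻¹⁵, -5.92×10⁻¹⁶, -1.69×10⁻¹⁵) N.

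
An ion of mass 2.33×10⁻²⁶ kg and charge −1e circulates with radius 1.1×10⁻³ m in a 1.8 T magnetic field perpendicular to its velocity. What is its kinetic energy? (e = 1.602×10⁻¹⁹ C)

v = |q|Br/m, then KE = ½mv² = (qBr)²/(2m).
v = (1.602×10⁻¹⁹)(1.8)(1.1×10⁻³)/2.33×10⁻²⁶ ≈ 1.361×10⁴ m/s.
KE = ½(2.33×10⁻²⁶)(1.361×10⁴)² ≈ 2.2×10⁻¹⁸ J.

KE ≈ 2.2×10⁻¹⁸ J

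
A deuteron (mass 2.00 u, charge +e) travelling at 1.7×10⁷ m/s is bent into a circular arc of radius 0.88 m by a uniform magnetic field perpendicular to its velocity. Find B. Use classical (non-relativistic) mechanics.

From |q|vB = mv²/r, B = mv/(|q|r).
B = (3.322×10⁻²⁷)(1.7×10⁷)/((1.602×10⁻¹⁹)(0.88)) ≈ 0.40 T.

B ≈ 0.40 T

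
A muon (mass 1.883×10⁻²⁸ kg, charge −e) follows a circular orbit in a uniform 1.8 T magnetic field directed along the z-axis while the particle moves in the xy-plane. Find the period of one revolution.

The cyclotron period depends only on m, q, B: T = 2πm/(|q|B).
T = 2π(1.883×10⁻²⁸)/((1.602×10⁻¹⁹)(1.8)) ≈ 4.1×10⁻⁹ s.

T ≈ 4.1×10⁻⁹ s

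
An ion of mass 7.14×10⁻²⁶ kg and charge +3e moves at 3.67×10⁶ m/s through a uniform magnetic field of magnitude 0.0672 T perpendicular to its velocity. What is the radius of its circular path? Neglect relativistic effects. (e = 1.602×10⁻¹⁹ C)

r ≈ 8.11 m

The magnetic force provides the centripetal force: |q|vB = mv²/r.
r = mv/(|q|B) = (7.14×10⁻²⁶)(3.67×10⁶)/((4.806×10⁻¹⁹)(0.0672)) ≈ 8.11 m.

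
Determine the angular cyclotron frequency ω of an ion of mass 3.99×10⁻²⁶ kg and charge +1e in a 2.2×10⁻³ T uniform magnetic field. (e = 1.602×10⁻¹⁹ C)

ω ≈ 8800 rad/s

ω = |q|B/m.
ω = (1.602×10⁻¹⁹)(2.2×10⁻³)/3.99×10⁻²⁶ ≈ 8800 rad/s.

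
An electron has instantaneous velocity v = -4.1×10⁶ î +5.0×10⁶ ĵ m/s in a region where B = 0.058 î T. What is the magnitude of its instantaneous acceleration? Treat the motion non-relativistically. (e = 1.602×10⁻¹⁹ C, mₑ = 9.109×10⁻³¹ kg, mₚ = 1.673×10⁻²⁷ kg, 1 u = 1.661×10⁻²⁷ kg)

v×B = (0, 0, -2.90×10⁵) N/C.
F = q v×B = (−1.602×10⁻¹⁹ C)·(0, 0, -2.90×10⁵) = (0, 0, 4.65×10⁻¹⁴) N.
|a| = |F|/m = 4.646×10⁻¹⁴/9.109×10⁻³¹ ≈ 5.10×10¹⁶ m/s².

|a| ≈ 5.10×10¹⁶ m/s²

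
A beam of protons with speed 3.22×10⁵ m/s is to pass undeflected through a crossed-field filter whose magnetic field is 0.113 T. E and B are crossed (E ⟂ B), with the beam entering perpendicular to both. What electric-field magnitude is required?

For straight-line motion qE = qvB, so E = vB.
E = 3.22×10⁵ × 0.113 = 3.64×10⁴ V/m.

E = 3.64×10⁴ V/m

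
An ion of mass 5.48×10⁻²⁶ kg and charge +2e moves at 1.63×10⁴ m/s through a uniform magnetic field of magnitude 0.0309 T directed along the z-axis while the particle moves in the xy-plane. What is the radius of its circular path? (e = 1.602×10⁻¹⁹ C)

r ≈ 0.0902 m

The magnetic force provides the centripetal force: |q|vB = mv²/r.
r = mv/(|q|B) = (5.48×10⁻²⁶)(1.63×10⁴)/((3.204×10⁻¹⁹)(0.0309)) ≈ 0.0902 m.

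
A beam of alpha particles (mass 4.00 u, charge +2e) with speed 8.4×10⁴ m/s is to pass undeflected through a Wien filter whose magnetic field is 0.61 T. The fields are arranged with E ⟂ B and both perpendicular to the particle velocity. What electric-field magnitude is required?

For straight-line motion qE = qvB, so E = vB.
E = 8.4×10⁴ × 0.61 = 5.1×10⁴ V/m.

E = 5.1×10⁴ V/m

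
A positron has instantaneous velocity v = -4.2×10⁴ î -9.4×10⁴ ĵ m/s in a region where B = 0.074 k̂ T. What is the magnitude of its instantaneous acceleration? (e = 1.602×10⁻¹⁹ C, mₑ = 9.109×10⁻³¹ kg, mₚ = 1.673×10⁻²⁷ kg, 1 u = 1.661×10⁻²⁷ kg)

v×B = (-6960, 3110, 0) N/C.
F = q v×B = (1.602×10⁻¹⁹ C)·(-6960, 3110, 0) = (-1.11×10⁻¹⁵, 4.98×10⁻¹⁶, 0) N.
|a| = |F|/m = 1.221×10⁻¹⁵/9.109×10⁻³¹ ≈ 1.34×10¹⁵ m/s².

|a| ≈ 1.34×10¹⁵ m/s²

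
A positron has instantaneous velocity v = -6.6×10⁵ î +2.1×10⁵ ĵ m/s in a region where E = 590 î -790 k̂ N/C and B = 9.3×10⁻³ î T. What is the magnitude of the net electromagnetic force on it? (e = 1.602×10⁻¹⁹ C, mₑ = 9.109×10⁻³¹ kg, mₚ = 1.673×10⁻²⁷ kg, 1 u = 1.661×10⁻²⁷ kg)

|F| ≈ 4.49×10⁻¹⁶ N

v×B = (0, 0, -1950) N/C.
E + v×B = (590, 0, -2740) N/C.
F = q(E + v×B) = (1.602×10⁻¹⁹ C)·(590, 0, -2740) = (9.45×10⁻¹⁷, 0, -4.39×10⁻¹⁶) N.
|F| = 4.49×10⁻¹⁶ N.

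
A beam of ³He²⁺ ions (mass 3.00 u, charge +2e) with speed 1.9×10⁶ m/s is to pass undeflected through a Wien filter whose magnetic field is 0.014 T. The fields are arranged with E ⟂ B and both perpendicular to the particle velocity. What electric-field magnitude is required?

For straight-line motion qE = qvB, so E = vB.
E = 1.9×10⁶ × 0.014 = 2.7×10⁴ V/m.

E = 2.7×10⁴ V/m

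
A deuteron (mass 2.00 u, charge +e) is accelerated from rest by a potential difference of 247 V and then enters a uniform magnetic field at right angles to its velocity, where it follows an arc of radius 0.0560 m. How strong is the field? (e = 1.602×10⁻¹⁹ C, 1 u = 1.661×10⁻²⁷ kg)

v = √(2|q|V/m) = √(2·1.602×10⁻¹⁹·247/3.322×10⁻²⁷) ≈ 1.543×10⁵ m/s.
B = mv/(|q|r) = (3.322×10⁻²⁷)(1.543×10⁵)/((1.602×10⁻¹⁹)(0.0560)) ≈ 0.0572 T.

B ≈ 0.0572 T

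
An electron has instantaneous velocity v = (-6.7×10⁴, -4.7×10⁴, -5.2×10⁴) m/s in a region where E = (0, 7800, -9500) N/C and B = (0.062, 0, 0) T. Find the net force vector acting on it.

F ≈ (0, -7.33×10⁻¹⁶, 1.06×10⁻¹⁵) N

v×B = (0, -3220, 2910) N/C.
E + v×B = (0, 4580, -6590) N/C.
F = q(E + v×B) = (−1.602×10⁻¹⁹ C)·(0, 4580, -6590) = (0, -7.33×10⁻¹⁶, 1.06×10⁻¹⁵) N.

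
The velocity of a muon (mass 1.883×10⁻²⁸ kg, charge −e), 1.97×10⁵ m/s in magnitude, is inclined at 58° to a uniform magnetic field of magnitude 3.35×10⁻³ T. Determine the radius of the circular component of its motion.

r ≈ 0.0586 m

v⊥ = v sinθ = 1.97×10⁵·sin58° ≈ 1.671×10⁵ m/s.
r = m v⊥/(|q|B) = (1.883×10⁻²⁸)(1.671×10⁵)/((1.602×10⁻¹⁹)(3.35×10⁻³)) ≈ 0.0586 m.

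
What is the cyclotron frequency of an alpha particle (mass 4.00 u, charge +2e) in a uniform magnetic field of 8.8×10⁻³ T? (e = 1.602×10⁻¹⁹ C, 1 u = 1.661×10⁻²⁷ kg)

f ≈ 6.8×10⁴ Hz

f = |q|B/(2πm).
f = (3.204×10⁻¹⁹)(8.8×10⁻³)/(2π·6.644×10⁻²⁷) ≈ 6.8×10⁴ Hz.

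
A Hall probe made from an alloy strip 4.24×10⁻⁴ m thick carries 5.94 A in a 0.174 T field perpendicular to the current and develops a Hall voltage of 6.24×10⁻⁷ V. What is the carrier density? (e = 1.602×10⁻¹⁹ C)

n ≈ 2.44×10²⁸ m⁻³

From V_H = IB/(n e t), n = IB/(V_H e t).
n = (5.94)(0.174)/((6.24×10⁻⁷)(1.602×10⁻¹⁹)(4.24×10⁻⁴)) ≈ 2.44×10²⁸ m⁻³.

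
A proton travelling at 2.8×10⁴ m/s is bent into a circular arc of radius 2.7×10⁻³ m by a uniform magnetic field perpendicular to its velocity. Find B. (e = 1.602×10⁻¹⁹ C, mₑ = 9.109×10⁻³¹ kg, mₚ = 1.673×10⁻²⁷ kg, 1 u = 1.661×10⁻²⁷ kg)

From |q|vB = mv²/r, B = mv/(|q|r).
B = (1.673×10⁻²⁷)(2.8×10⁴)/((1.602×10⁻¹⁹)(2.7×10⁻³)) ≈ 0.11 T.

B ≈ 0.11 T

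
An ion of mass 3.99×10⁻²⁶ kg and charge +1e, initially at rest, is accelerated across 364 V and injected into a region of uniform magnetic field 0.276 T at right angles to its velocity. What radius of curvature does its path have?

r ≈ 0.0488 m

Acceleration: |q|V = ½mv² ⇒ v = √(2|q|V/m) = √(2·1.602×10⁻¹⁹·364/3.99×10⁻²⁶) ≈ 5.406×10⁴ m/s.
In the field: r = mv/(|q|B) = (3.99×10⁻²⁶)(5.406×10⁴)/((1.602×10⁻¹⁹)(0.276)) ≈ 0.0488 m.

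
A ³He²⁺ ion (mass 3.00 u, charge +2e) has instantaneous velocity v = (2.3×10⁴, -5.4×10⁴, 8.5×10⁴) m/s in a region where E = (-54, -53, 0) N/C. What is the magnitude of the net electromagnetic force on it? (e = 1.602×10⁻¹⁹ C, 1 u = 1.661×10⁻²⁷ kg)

Only an electric field acts, so F = qE = (3.204×10⁻¹⁹ C)·(-54.0, -53.0, 0) = (-1.73×10⁻¹⁷, -1.70×10⁻¹⁷, 0) N.
|F| = 2.42×10⁻¹⁷ N.

|F| ≈ 2.42×10⁻¹⁷ N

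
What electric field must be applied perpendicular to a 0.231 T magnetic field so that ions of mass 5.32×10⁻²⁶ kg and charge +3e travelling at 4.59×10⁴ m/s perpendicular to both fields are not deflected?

E = 1.06×10⁴ V/m

For straight-line motion qE = qvB, so E = vB.
E = 4.59×10⁴ × 0.231 = 1.06×10⁴ V/m.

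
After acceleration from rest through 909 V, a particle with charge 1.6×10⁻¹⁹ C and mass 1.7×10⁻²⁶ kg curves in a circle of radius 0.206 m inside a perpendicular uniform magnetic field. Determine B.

v = √(2|q|V/m) = √(2·1.6×10⁻¹⁹·909/1.7×10⁻²⁶) ≈ 1.308×10⁵ m/s.
B = mv/(|q|r) = (1.7×10⁻²⁶)(1.308×10⁵)/((1.6×10⁻¹⁹)(0.206)) ≈ 0.0675 T.

B ≈ 0.0675 T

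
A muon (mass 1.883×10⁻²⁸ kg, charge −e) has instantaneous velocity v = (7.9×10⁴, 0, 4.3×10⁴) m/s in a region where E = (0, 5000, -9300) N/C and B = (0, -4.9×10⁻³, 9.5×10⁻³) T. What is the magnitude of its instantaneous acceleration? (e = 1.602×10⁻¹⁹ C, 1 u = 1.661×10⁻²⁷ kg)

|a| ≈ 9.00×10¹² m/s²

v×B = (211, -750, -387) N/C.
E + v×B = (211, 4250, -9690) N/C.
F = q(E + v×B) = (−1.602×10⁻¹⁹ C)·(211, 4250, -9690) = (-3.38×10⁻¹⁷, -6.81×10⁻¹⁶, 1.55×10⁻¹⁵) N.
|a| = |F|/m = 1.695×10⁻¹⁵/1.883×10⁻²⁸ ≈ 9.00×10¹² m/s².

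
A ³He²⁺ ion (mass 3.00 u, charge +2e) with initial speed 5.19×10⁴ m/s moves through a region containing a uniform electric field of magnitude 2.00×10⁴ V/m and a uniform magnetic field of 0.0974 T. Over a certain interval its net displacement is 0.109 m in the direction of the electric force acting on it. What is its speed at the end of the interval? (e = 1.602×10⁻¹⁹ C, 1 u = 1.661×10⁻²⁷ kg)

v_f ≈ 5.32×10⁵ m/s

B does no work; ΔKE = |q|E d.
½mv_f² = ½mv₀² + |q|Ed = ½(4.983×10⁻²⁷)(5.19×10⁴)² + (3.204×10⁻¹⁹)(2.00×10⁴)(0.109) ≈ 6.711×10⁻¹⁸ J + 6.985×10⁻¹⁶ J ≈ 7.052×10⁻¹⁶ J.
v_f = √(2·7.052×10⁻¹⁶/4.983×10⁻²⁷) ≈ 5.32×10⁵ m/s.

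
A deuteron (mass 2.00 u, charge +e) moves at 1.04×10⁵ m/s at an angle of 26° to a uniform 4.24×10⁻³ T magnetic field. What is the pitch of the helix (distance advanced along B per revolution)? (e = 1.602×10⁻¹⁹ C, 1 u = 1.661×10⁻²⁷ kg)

v∥ = v cosθ = 1.04×10⁵·cos26° ≈ 9.347×10⁴ m/s.
T = 2πm/(|q|B) = 2π(3.322×10⁻²⁷)/((1.602×10⁻¹⁹)(4.24×10⁻³)) ≈ 3.073×10⁻⁵ s.
pitch = v∥ T = (9.347×10⁴)(3.073×10⁻⁵) ≈ 2.87 m.

p ≈ 2.87 m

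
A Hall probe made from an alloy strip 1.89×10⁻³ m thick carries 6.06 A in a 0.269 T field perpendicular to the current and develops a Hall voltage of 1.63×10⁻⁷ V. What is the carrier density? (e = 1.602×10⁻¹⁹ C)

From V_H = IB/(n e t), n = IB/(V_H e t).
n = (6.06)(0.269)/((1.63×10⁻⁷)(1.602×10⁻¹⁹)(1.89×10⁻³)) ≈ 3.30×10²⁸ m⁻³.

n ≈ 3.30×10²⁸ m⁻³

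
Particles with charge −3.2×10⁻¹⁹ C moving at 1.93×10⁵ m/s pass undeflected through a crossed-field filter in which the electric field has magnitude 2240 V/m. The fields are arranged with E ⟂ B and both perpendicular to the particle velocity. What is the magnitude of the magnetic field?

B = 0.0116 T

Balance of forces in the selector: qE = qvB ⇒ B = E/v.
B = 2240/1.93×10⁵ = 0.0116 T.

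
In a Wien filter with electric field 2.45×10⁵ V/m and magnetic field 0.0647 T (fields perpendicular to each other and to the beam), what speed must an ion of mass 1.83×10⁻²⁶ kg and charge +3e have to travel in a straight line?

v = 3.79×10⁶ m/s

Straight-line motion ⇒ electric and magnetic forces cancel, so E = vB.
v = E/B = 2.45×10⁵/0.0647 = 3.79×10⁶ m/s.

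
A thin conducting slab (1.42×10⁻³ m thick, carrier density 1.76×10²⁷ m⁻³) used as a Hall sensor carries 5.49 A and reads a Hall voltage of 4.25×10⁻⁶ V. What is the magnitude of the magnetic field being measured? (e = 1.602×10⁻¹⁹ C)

B ≈ 0.310 T

From V_H = IB/(n e t), B = V_H n e t / I.
B = (4.25×10⁻⁶)(1.76×10²⁷)(1.602×10⁻¹⁹)(1.42×10⁻³)/5.49 ≈ 0.310 T.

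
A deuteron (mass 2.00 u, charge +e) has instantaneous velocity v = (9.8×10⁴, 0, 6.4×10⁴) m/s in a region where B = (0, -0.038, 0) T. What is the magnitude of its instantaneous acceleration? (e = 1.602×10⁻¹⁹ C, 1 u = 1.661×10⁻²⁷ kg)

v×B = (2430, 0, -3720) N/C.
F = q v×B = (1.602×10⁻¹⁹ C)·(2430, 0, -3720) = (3.90×10⁻¹⁶, 0, -5.97×10⁻¹⁶) N.
|a| = |F|/m = 7.125×10⁻¹⁶/3.322×10⁻²⁷ ≈ 2.14×10¹¹ m/s².

|a| ≈ 2.14×10¹¹ m/s²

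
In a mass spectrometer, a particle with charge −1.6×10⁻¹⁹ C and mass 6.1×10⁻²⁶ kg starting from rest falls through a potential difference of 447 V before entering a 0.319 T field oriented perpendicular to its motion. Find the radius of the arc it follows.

Acceleration: |q|V = ½mv² ⇒ v = √(2|q|V/m) = √(2·1.6×10⁻¹⁹·447/6.1×10⁻²⁶) ≈ 4.842×10⁴ m/s.
In the field: r = mv/(|q|B) = (6.1×10⁻²⁶)(4.842×10⁴)/((1.6×10⁻¹⁹)(0.319)) ≈ 0.0579 m.

r ≈ 0.0579 m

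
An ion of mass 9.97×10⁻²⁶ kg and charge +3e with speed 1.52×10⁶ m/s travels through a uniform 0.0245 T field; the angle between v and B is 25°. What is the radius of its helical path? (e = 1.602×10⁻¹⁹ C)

v⊥ = v sinθ = 1.52×10⁶·sin25° ≈ 6.424×10⁵ m/s.
r = m v⊥/(|q|B) = (9.97×10⁻²⁶)(6.424×10⁵)/((4.806×10⁻¹⁹)(0.0245)) ≈ 5.44 m.

r ≈ 5.44 m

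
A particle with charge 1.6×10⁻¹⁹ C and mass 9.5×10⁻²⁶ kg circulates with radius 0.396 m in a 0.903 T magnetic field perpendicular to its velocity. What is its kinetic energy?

KE ≈ 1.08×10⁵ eV

v = |q|Br/m, then KE = ½mv² = (qBr)²/(2m).
v = (1.6×10⁻¹⁹)(0.903)(0.396)/9.5×10⁻²⁶ ≈ 6.023×10⁵ m/s.
KE = ½(9.5×10⁻²⁶)(6.023×10⁵)² ≈ 1.72×10⁻¹⁴ J = 1.08×10⁵ eV.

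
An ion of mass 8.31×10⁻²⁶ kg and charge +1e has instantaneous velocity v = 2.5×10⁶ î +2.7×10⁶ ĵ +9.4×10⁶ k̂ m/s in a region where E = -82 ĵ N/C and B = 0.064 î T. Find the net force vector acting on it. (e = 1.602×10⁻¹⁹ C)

v×B = (0, 6.02×10⁵, -1.73×10⁵) N/C.
E + v×B = (0, 6.02×10⁵, -1.73×10⁵) N/C.
F = q(E + v×B) = (1.602×10⁻¹⁹ C)·(0, 6.02×10⁵, -1.73×10⁵) = (0, 9.64×10⁻¹⁴, -2.77×10⁻¹⁴) N.

F ≈ (0, 9.64×10⁻¹⁴, -2.77×10⁻¹⁴) N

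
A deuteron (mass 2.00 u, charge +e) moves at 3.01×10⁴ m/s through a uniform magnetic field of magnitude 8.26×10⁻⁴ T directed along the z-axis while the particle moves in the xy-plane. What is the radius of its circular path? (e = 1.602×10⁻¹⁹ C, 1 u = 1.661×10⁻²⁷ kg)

r ≈ 0.756 m

The magnetic force provides the centripetal force: |q|vB = mv²/r.
r = mv/(|q|B) = (3.322×10⁻²⁷)(3.01×10⁴)/((1.602×10⁻¹⁹)(8.26×10⁻⁴)) ≈ 0.756 m.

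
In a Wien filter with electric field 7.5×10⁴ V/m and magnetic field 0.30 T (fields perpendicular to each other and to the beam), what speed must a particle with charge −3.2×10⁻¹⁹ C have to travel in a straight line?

v = 2.5×10⁵ m/s

For undeflected motion the electric and magnetic forces balance: qE = qvB.
v = E/B = 7.5×10⁴/0.30 = 2.5×10⁵ m/s.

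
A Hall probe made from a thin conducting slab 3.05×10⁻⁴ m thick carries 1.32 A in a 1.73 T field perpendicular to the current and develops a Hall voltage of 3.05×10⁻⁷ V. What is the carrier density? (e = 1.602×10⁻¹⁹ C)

From V_H = IB/(n e t), n = IB/(V_H e t).
n = (1.32)(1.73)/((3.05×10⁻⁷)(1.602×10⁻¹⁹)(3.05×10⁻⁴)) ≈ 1.53×10²⁹ m⁻³.

n ≈ 1.53×10²⁹ m⁻³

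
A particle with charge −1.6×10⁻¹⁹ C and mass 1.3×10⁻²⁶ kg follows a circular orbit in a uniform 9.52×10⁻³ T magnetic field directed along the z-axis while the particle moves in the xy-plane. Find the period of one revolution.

T ≈ 5.36×10⁻⁵ s

The cyclotron period depends only on m, q, B: T = 2πm/(|q|B).
T = 2π(1.3×10⁻²⁶)/((1.6×10⁻¹⁹)(9.52×10⁻³)) ≈ 5.36×10⁻⁵ s.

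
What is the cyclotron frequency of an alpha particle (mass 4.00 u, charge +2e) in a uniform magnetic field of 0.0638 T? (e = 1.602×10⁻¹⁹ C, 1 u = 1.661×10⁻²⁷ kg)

f = |q|B/(2πm).
f = (3.204×10⁻¹⁹)(0.0638)/(2π·6.644×10⁻²⁷) ≈ 4.90×10⁵ Hz.

f ≈ 4.90×10⁵ Hz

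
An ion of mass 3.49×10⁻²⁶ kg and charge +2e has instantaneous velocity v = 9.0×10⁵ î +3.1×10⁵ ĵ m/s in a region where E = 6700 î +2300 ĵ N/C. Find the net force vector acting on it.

Only an electric field acts, so F = qE = (3.204×10⁻¹⁹ C)·(6700, 2300, 0) = (2.15×10⁻¹⁵, 7.37×10⁻¹⁶, 0) N.

F ≈ (2.15×10⁻¹⁵, 7.37×10⁻¹⁶, 0) N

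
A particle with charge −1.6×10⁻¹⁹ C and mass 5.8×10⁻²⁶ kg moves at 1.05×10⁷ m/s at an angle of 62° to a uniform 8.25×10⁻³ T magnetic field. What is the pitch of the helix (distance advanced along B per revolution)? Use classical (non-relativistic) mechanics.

p ≈ 1360 m

v∥ = v cosθ = 1.05×10⁷·cos62° ≈ 4.929×10⁶ m/s.
T = 2πm/(|q|B) = 2π(5.8×10⁻²⁶)/((1.6×10⁻¹⁹)(8.25×10⁻³)) ≈ 2.761×10⁻⁴ s.
pitch = v∥ T = (4.929×10⁶)(2.761×10⁻⁴) ≈ 1360 m.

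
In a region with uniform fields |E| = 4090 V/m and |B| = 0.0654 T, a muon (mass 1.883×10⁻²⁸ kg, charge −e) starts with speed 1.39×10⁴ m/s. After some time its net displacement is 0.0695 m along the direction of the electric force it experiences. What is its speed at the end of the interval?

v_f ≈ 6.96×10⁵ m/s

B does no work; ΔKE = |q|E d.
½mv_f² = ½mv₀² + |q|Ed = ½(1.883×10⁻²⁸)(1.39×10⁴)² + (1.602×10⁻¹⁹)(4090)(0.0695) ≈ 1.819×10⁻²⁰ J + 4.554×10⁻¹⁷ J ≈ 4.556×10⁻¹⁷ J.
v_f = √(2·4.556×10⁻¹⁷/1.883×10⁻²⁸) ≈ 6.96×10⁵ m/s.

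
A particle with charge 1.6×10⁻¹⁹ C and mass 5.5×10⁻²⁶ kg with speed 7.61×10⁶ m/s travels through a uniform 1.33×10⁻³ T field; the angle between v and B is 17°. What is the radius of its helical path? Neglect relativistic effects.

r ≈ 575 m

v⊥ = v sinθ = 7.61×10⁶·sin17° ≈ 2.225×10⁶ m/s.
r = m v⊥/(|q|B) = (5.5×10⁻²⁶)(2.225×10⁶)/((1.6×10⁻¹⁹)(1.33×10⁻³)) ≈ 575 m.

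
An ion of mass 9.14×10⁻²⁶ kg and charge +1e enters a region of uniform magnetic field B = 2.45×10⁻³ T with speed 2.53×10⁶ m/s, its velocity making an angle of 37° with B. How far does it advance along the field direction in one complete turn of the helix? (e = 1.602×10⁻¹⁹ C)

v∥ = v cosθ = 2.53×10⁶·cos37° ≈ 2.021×10⁶ m/s.
T = 2πm/(|q|B) = 2π(9.14×10⁻²⁶)/((1.602×10⁻¹⁹)(2.45×10⁻³)) ≈ 1.463×10⁻³ s.
pitch = v∥ T = (2.021×10⁶)(1.463×10⁻³) ≈ 2960 m.

p ≈ 2960 m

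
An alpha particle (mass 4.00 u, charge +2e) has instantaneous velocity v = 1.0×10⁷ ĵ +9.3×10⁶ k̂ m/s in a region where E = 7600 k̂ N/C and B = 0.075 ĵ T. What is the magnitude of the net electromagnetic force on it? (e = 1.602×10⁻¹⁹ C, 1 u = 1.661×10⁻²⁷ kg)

|F| ≈ 2.23×10⁻¹³ N

v×B = (-6.98×10⁵, 0, 0) N/C.
E + v×B = (-6.98×10⁵, 0, 7600) N/C.
F = q(E + v×B) = (3.204×10⁻¹⁹ C)·(-6.98×10⁵, 0, 7600) = (-2.23×10⁻¹³, 0, 2.44×10⁻¹⁵) N.
|F| = 2.23×10⁻¹³ N.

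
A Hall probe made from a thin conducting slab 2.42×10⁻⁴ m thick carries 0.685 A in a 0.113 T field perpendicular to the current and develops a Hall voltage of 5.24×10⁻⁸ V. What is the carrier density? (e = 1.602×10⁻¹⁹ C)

From V_H = IB/(n e t), n = IB/(V_H e t).
n = (0.685)(0.113)/((5.24×10⁻⁸)(1.602×10⁻¹⁹)(2.42×10⁻⁴)) ≈ 3.81×10²⁸ m⁻³.

n ≈ 3.81×10²⁸ m⁻³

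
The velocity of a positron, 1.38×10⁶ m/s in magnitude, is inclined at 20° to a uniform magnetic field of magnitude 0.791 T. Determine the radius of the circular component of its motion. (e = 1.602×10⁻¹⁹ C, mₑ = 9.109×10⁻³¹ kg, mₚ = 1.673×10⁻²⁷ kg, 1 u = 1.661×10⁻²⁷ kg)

r ≈ 3.39×10⁻⁶ m

v⊥ = v sinθ = 1.38×10⁶·sin20° ≈ 4.720×10⁵ m/s.
r = m v⊥/(|q|B) = (9.109×10⁻³¹)(4.720×10⁵)/((1.602×10⁻¹⁹)(0.791)) ≈ 3.39×10⁻⁶ m.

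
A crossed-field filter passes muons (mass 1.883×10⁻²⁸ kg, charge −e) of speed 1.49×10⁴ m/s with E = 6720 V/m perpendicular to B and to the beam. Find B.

B = 0.451 T

Balance of forces in the selector: qE = qvB ⇒ B = E/v.
B = 6720/1.49×10⁴ = 0.451 T.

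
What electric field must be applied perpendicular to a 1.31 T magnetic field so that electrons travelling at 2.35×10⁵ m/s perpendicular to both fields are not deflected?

E = 3.08×10⁵ V/m

For straight-line motion qE = qvB, so E = vB.
E = 2.35×10⁵ × 1.31 = 3.08×10⁵ V/m.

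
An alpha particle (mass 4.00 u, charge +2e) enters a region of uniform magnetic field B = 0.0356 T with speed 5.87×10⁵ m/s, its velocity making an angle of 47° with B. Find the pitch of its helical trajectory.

p ≈ 1.47 m

v∥ = v cosθ = 5.87×10⁵·cos47° ≈ 4.003×10⁵ m/s.
T = 2πm/(|q|B) = 2π(6.644×10⁻²⁷)/((3.204×10⁻¹⁹)(0.0356)) ≈ 3.660×10⁻⁶ s.
pitch = v∥ T = (4.003×10⁵)(3.660×10⁻⁶) ≈ 1.47 m.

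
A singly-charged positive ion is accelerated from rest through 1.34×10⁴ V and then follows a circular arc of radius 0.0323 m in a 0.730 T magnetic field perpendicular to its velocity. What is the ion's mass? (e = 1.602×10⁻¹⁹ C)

m ≈ 3.32×10⁻²⁷ kg

Combine |q|V = ½mv² and r = mv/(|q|B): eliminate v to get m = qB²r²/(2V).
m = (1.602×10⁻¹⁹)(0.730)²(0.0323)²/(2·1.34×10⁴) ≈ 3.32×10⁻²⁷ kg.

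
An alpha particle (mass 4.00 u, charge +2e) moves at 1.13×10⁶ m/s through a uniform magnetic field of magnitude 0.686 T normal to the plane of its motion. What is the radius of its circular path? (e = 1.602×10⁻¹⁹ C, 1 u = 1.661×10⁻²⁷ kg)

The magnetic force provides the centripetal force: |q|vB = mv²/r.
r = mv/(|q|B) = (6.644×10⁻²⁷)(1.13×10⁶)/((3.204×10⁻¹⁹)(0.686)) ≈ 0.0342 m.

r ≈ 0.0342 m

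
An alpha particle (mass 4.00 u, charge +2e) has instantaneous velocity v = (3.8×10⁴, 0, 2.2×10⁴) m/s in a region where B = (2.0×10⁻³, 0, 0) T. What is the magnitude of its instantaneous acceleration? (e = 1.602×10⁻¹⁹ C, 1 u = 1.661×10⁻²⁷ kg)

v×B = (0, 44.0, 0) N/C.
F = q v×B = (3.204×10⁻¹⁹ C)·(0, 44.0, 0) = (0, 1.41×10⁻¹⁷, 0) N.
|a| = |F|/m = 1.410×10⁻¹⁷/6.644×10⁻²⁷ ≈ 2.12×10⁹ m/s².

|a| ≈ 2.12×10⁹ m/s²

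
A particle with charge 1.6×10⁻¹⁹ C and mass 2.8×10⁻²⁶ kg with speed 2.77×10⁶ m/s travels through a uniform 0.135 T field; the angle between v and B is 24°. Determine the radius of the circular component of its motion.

r ≈ 1.46 m

v⊥ = v sinθ = 2.77×10⁶·sin24° ≈ 1.127×10⁶ m/s.
r = m v⊥/(|q|B) = (2.8×10⁻²⁶)(1.127×10⁶)/((1.6×10⁻¹⁹)(0.135)) ≈ 1.46 m.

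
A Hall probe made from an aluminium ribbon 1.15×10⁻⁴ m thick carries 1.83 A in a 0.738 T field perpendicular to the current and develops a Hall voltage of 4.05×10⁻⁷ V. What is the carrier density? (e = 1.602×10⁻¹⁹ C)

From V_H = IB/(n e t), n = IB/(V_H e t).
n = (1.83)(0.738)/((4.05×10⁻⁷)(1.602×10⁻¹⁹)(1.15×10⁻⁴)) ≈ 1.81×10²⁹ m⁻³.

n ≈ 1.81×10²⁹ m⁻³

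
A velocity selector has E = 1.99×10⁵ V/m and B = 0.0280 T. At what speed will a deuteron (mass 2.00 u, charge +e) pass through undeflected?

v = 7.11×10⁶ m/s

For undeflected motion the electric and magnetic forces balance: qE = qvB.
v = E/B = 1.99×10⁵/0.0280 = 7.11×10⁶ m/s.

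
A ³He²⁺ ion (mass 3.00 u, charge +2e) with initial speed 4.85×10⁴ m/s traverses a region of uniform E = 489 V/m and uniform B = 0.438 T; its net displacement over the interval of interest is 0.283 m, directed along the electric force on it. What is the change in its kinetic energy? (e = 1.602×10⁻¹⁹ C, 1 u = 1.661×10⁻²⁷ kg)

The magnetic force is always ⟂ v and does no work; only the electric force changes KE.
ΔKE = F_E · d = |q|E d = (3.204×10⁻¹⁹)(489)(0.283) ≈ 4.43×10⁻¹⁷ J.

ΔKE ≈ 4.43×10⁻¹⁷ J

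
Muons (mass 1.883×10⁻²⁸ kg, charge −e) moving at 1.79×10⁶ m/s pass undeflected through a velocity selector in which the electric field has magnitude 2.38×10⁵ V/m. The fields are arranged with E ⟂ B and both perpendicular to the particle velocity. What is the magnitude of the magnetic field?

Balance of forces in the selector: qE = qvB ⇒ B = E/v.
B = 2.38×10⁵/1.79×10⁶ = 0.133 T.

B = 0.133 T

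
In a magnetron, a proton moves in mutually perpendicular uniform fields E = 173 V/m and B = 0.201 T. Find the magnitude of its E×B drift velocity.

v_d ≈ 861 m/s

The steady drift has the magnetic force balancing the electric force, so v_d = E/B.
v_d = 173/0.201 = 861 m/s.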